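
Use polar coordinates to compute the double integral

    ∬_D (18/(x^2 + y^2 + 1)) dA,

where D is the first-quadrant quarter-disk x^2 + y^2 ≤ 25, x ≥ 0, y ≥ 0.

The region D is 0 ≤ r ≤ 5, 0 ≤ θ ≤ π/2 in polar coordinates, where x = r cos(θ), y = r sin(θ), and dA = r dr dθ.

Under the substitution, the integrand becomes 18/(r^2 + 1), so

    ∬_D (18/(x^2 + y^2 + 1)) dA = ∫_{0}^{π/2} ∫_{0}^{5} (18/(r^2 + 1)) · r dr dθ.

Inner integral (in r): ∫_{0}^{5} (18/(r^2 + 1)) · r dr = log(5429503678976).

Outer integral (in θ): ∫_{0}^{π/2} (log(5429503678976)) dθ = log(5429503678976^(π/2)).

Therefore ∬_D (18/(x^2 + y^2 + 1)) dA = log(5429503678976^(π/2)).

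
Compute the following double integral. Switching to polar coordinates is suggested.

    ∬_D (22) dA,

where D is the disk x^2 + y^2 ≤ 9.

The region D is 0 ≤ r ≤ 3, 0 ≤ θ ≤ 2π in polar coordinates, where x = r cos(θ), y = r sin(θ), and dA = r dr dθ.

Under the substitution, the integrand becomes 22, so

    ∬_D (22) dA = ∫_{0}^{2π} ∫_{0}^{3} (22) · r dr dθ.

Inner integral (in r): ∫_{0}^{3} (22) · r dr = 99.

Outer integral (in θ): ∫_{0}^{2π} (99) dθ = 198π.

Therefore ∬_D (22) dA = 198π.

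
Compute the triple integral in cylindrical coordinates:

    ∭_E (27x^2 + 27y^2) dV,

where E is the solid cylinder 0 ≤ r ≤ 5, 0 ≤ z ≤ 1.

In cylindrical coordinates, x = r cos(θ), y = r sin(θ), z = z, and dV = r dr dθ dz.

The integrand becomes 27r^2, so

    ∭_E (27x^2 + 27y^2) dV = ∫_{0}^{2π} ∫_{0}^{5} ∫_{0}^{1} (27r^2) · r dz dr dθ.

Inner (z): 27r^3.
Middle (r from 0 to 5): 16875/4.
Outer (θ): 16875π/2.

Therefore the triple integral equals 16875π/2.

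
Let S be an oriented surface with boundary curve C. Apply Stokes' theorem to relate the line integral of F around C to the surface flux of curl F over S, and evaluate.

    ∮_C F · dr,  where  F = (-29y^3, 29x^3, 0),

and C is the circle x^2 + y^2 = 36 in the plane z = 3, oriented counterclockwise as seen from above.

Let S be the flat disk x^2 + y^2 ≤ 36 in the plane z = 3, with upward unit normal n̂ = ẑ. By Stokes' theorem,

    ∮_C F · dr = ∬_S (∇ × F) · n̂ dS = ∬_D (curl F)_z dA,

where D is the disk x^2 + y^2 ≤ 36.

Compute the curl of F = (-29y^3, 29x^3, 0):
    (∇ × F)_x = ∂F_z/∂y - ∂F_y/∂z = 0,
    (∇ × F)_y = ∂F_x/∂z - ∂F_z/∂x = 0,
    (∇ × F)_z = ∂F_y/∂x - ∂F_x/∂y = 87x^2 + 87y^2.

On z = 3, (curl F)_z = 87x^2 + 87y^2.

Convert to polar (x = r cos θ, y = r sin θ, dA = r dr dθ); the integrand becomes 87r^2, so

    ∬_D (curl F)_z dA = ∫_0^{2π} ∫_0^{6} (87r^2) · r dr dθ.

Inner (r from 0 to 6): 28188.
Outer (θ from 0 to 2π): 56376π.

Therefore ∮_C F · dr = 56376π.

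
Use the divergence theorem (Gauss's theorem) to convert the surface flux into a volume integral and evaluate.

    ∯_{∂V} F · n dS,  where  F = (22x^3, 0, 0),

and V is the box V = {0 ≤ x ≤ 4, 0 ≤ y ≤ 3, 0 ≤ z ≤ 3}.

By the divergence theorem,

    ∯_{∂V} F · n dS = ∭_V (∇ · F) dV.

Compute the divergence:
    ∇ · F = ∂F_x/∂x + ∂F_y/∂y + ∂F_z/∂z = 66x^2 + 0 + 0 = 66x^2.

V is a rectangular box, so dV = dx dy dz with 0 ≤ x ≤ 4, 0 ≤ y ≤ 3, 0 ≤ z ≤ 3.

Integrate (66x^2) over V as an iterated integral:

    ∭_V (∇·F) dV = ∫_0^{4} ∫_0^{3} ∫_0^{3} (66x^2) dz dy dx.

Inner (z from 0 to 3): 198x^2.
Middle (y from 0 to 3): 594x^2.
Outer (x from 0 to 4): 12672.

Therefore ∯_{∂V} F · n dS = 12672.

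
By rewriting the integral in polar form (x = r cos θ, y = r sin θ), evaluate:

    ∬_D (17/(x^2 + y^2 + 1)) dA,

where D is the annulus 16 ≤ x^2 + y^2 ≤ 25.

The region D is 4 ≤ r ≤ 5, 0 ≤ θ ≤ 2π in polar coordinates, where x = r cos(θ), y = r sin(θ), and dA = r dr dθ.

Under the substitution, the integrand becomes 17/(r^2 + 1), so

    ∬_D (17/(x^2 + y^2 + 1)) dA = ∫_{0}^{2π} ∫_{4}^{5} (17/(r^2 + 1)) · r dr dθ.

Inner integral (in r): ∫_{4}^{5} (17/(r^2 + 1)) · r dr = log(208827064576sqrt(442)/118587876497).

Outer integral (in θ): ∫_{0}^{2π} (log(208827064576sqrt(442)/118587876497)) dθ = log((208827064576sqrt(442)/118587876497)^(2π)).

Therefore ∬_D (17/(x^2 + y^2 + 1)) dA = log((208827064576sqrt(442)/118587876497)^(2π)).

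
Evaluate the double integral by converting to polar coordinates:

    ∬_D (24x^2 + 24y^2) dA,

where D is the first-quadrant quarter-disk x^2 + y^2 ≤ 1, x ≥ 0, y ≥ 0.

The region D is 0 ≤ r ≤ 1, 0 ≤ θ ≤ π/2 in polar coordinates, where x = r cos(θ), y = r sin(θ), and dA = r dr dθ.

Under the substitution, the integrand becomes 24r^2, so

    ∬_D (24x^2 + 24y^2) dA = ∫_{0}^{π/2} ∫_{0}^{1} (24r^2) · r dr dθ.

Inner integral (in r): ∫_{0}^{1} (24r^2) · r dr = 6.

Outer integral (in θ): ∫_{0}^{π/2} (6) dθ = 3π.

Therefore ∬_D (24x^2 + 24y^2) dA = 3π.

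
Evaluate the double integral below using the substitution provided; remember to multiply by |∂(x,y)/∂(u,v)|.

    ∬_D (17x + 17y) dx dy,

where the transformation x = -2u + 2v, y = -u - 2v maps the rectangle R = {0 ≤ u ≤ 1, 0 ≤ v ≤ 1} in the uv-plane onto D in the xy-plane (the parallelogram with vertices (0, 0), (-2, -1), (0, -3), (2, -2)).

Compute the Jacobian determinant of (x, y) with respect to (u, v):

    ∂(x,y)/∂(u,v) = | -2  2 | = (-2)(-2) - (2)(-1) = 6.
                   | -1  -2 |

Its absolute value is |J| = 6 (the area scaling factor).

Substituting x = -2u + 2v, y = -u - 2v into the integrand,

    17x + 17y → -51u,

so the integral becomes

    ∬_R (-51u) · |J| du dv = ∫_0^1 ∫_0^1 (-306u) dv du.

Inner (v): -306u.
Outer (u): -153.

Therefore ∬_D (17x + 17y) dx dy = -153.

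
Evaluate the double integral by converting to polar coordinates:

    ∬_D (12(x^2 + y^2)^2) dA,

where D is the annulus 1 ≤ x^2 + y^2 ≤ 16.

The region D is 1 ≤ r ≤ 4, 0 ≤ θ ≤ 2π in polar coordinates, where x = r cos(θ), y = r sin(θ), and dA = r dr dθ.

Under the substitution, the integrand becomes 12r^4, so

    ∬_D (12(x^2 + y^2)^2) dA = ∫_{0}^{2π} ∫_{1}^{4} (12r^4) · r dr dθ.

Inner integral (in r): ∫_{1}^{4} (12r^4) · r dr = 8190.

Outer integral (in θ): ∫_{0}^{2π} (8190) dθ = 16380π.

Therefore ∬_D (12(x^2 + y^2)^2) dA = 16380π.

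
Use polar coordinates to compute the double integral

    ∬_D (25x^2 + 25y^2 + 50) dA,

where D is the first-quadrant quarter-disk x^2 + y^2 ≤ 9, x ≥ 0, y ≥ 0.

The region D is 0 ≤ r ≤ 3, 0 ≤ θ ≤ π/2 in polar coordinates, where x = r cos(θ), y = r sin(θ), and dA = r dr dθ.

Under the substitution, the integrand becomes 25r^2 + 50, so

    ∬_D (25x^2 + 25y^2 + 50) dA = ∫_{0}^{π/2} ∫_{0}^{3} (25r^2 + 50) · r dr dθ.

Inner integral (in r): ∫_{0}^{3} (25r^2 + 50) · r dr = 2925/4.

Outer integral (in θ): ∫_{0}^{π/2} (2925/4) dθ = 2925π/8.

Therefore ∬_D (25x^2 + 25y^2 + 50) dA = 2925π/8.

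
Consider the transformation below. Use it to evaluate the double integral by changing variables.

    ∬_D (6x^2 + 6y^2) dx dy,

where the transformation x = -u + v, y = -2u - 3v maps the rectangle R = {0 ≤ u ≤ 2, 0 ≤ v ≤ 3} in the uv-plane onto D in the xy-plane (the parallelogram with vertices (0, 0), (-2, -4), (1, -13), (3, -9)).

Compute the Jacobian determinant of (x, y) with respect to (u, v):

    ∂(x,y)/∂(u,v) = | -1  1 | = (-1)(-3) - (1)(-2) = 5.
                   | -2  -3 |

Its absolute value is |J| = 5 (the area scaling factor).

Substituting x = -u + v, y = -2u - 3v into the integrand,

    6x^2 + 6y^2 → 30u^2 + 60u v + 60v^2,

so the integral becomes

    ∬_R (30u^2 + 60u v + 60v^2) · |J| du dv = ∫_0^2 ∫_0^3 (150u^2 + 300u v + 300v^2) dv du.

Inner (v): 450u^2 + 1350u + 2700.
Outer (u): 9300.

Therefore ∬_D (6x^2 + 6y^2) dx dy = 9300.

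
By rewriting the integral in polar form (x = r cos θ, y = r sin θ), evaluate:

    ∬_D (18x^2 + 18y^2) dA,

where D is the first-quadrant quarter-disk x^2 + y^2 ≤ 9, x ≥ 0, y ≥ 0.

The region D is 0 ≤ r ≤ 3, 0 ≤ θ ≤ π/2 in polar coordinates, where x = r cos(θ), y = r sin(θ), and dA = r dr dθ.

Under the substitution, the integrand becomes 18r^2, so

    ∬_D (18x^2 + 18y^2) dA = ∫_{0}^{π/2} ∫_{0}^{3} (18r^2) · r dr dθ.

Inner integral (in r): ∫_{0}^{3} (18r^2) · r dr = 729/2.

Outer integral (in θ): ∫_{0}^{π/2} (729/2) dθ = 729π/4.

Therefore ∬_D (18x^2 + 18y^2) dA = 729π/4.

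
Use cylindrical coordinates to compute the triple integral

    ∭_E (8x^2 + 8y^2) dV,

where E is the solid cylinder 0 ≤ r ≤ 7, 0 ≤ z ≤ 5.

In cylindrical coordinates, x = r cos(θ), y = r sin(θ), z = z, and dV = r dr dθ dz.

The integrand becomes 8r^2, so

    ∭_E (8x^2 + 8y^2) dV = ∫_{0}^{2π} ∫_{0}^{7} ∫_{0}^{5} (8r^2) · r dz dr dθ.

Inner (z): 40r^3.
Middle (r from 0 to 7): 24010.
Outer (θ): 48020π.

Therefore the triple integral equals 48020π.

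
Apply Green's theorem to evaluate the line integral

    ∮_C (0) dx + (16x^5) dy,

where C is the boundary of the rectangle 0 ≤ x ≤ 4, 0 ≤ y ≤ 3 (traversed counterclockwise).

Green's theorem converts the closed line integral into a double integral over the enclosed region D:

    ∮_C P dx + Q dy = ∬_D (∂Q/∂x - ∂P/∂y) dA.

Here P = 0, Q = 16x^5, so

    ∂Q/∂x = 80x^4,    ∂P/∂y = 0,
    ∂Q/∂x - ∂P/∂y = 80x^4.

D is the region 0 ≤ x ≤ 4, 0 ≤ y ≤ 3. Evaluating the double integral:

    ∬_D (80x^4) dA = ∫_0^{4} ∫_0^{3} (80x^4) dy dx.

Inner (y from 0 to 3): 240x^4.
Outer (x from 0 to 4): 49152.

Therefore ∮_C P dx + Q dy = 49152.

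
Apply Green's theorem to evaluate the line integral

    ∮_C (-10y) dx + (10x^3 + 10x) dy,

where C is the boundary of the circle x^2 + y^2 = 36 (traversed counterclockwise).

Green's theorem converts the closed line integral into a double integral over the enclosed region D:

    ∮_C P dx + Q dy = ∬_D (∂Q/∂x - ∂P/∂y) dA.

Here P = -10y, Q = 10x^3 + 10x, so

    ∂Q/∂x = 30x^2 + 10,    ∂P/∂y = -10,
    ∂Q/∂x - ∂P/∂y = 30x^2 + 20.

D is the region x^2 + y^2 ≤ 36. Evaluating the double integral:

In polar coordinates (x = r cos θ, y = r sin θ, dA = r dr dθ) the integrand becomes 30r^2cos(θ)^2 + 20, so

    ∬_D (30x^2 + 20) dA = ∫_0^{2π} ∫_0^{6} (30r^2cos(θ)^2 + 20) · r dr dθ.

Inner (r from 0 to 6): 9720cos(θ)^2 + 360.
Outer (θ from 0 to 2π): 10440π.

Therefore ∮_C P dx + Q dy = 10440π.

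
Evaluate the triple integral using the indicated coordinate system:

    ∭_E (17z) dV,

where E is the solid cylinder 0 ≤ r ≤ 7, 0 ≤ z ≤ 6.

In cylindrical coordinates, x = r cos(θ), y = r sin(θ), z = z, and dV = r dr dθ dz.

The integrand becomes 17z, so

    ∭_E (17z) dV = ∫_{0}^{2π} ∫_{0}^{7} ∫_{0}^{6} (17z) · r dz dr dθ.

Inner (z): 306r.
Middle (r from 0 to 7): 7497.
Outer (θ): 14994π.

Therefore the triple integral equals 14994π.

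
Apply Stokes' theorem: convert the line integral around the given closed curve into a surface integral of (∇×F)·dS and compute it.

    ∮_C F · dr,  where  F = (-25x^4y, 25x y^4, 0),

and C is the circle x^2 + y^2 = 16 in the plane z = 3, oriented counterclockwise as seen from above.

Let S be the flat disk x^2 + y^2 ≤ 16 in the plane z = 3, with upward unit normal n̂ = ẑ. By Stokes' theorem,

    ∮_C F · dr = ∬_S (∇ × F) · n̂ dS = ∬_D (curl F)_z dA,

where D is the disk x^2 + y^2 ≤ 16.

Compute the curl of F = (-25x^4y, 25x y^4, 0):
    (∇ × F)_x = ∂F_z/∂y - ∂F_y/∂z = 0,
    (∇ × F)_y = ∂F_x/∂z - ∂F_z/∂x = 0,
    (∇ × F)_z = ∂F_y/∂x - ∂F_x/∂y = 25x^4 + 25y^4.

On z = 3, (curl F)_z = 25x^4 + 25y^4.

Convert to polar (x = r cos θ, y = r sin θ, dA = r dr dθ); the integrand becomes 25r^4(sin(θ)^4 + cos(θ)^4), so

    ∬_D (curl F)_z dA = ∫_0^{2π} ∫_0^{4} (25r^4(sin(θ)^4 + cos(θ)^4)) · r dr dθ.

Inner (r from 0 to 4): 51200sin(θ)^4/3 + 51200cos(θ)^4/3.
Outer (θ from 0 to 2π): 25600π.

Therefore ∮_C F · dr = 25600π.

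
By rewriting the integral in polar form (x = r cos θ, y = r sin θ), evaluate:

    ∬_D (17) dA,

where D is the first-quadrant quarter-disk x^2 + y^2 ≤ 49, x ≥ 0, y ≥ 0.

The region D is 0 ≤ r ≤ 7, 0 ≤ θ ≤ π/2 in polar coordinates, where x = r cos(θ), y = r sin(θ), and dA = r dr dθ.

Under the substitution, the integrand becomes 17, so

    ∬_D (17) dA = ∫_{0}^{π/2} ∫_{0}^{7} (17) · r dr dθ.

Inner integral (in r): ∫_{0}^{7} (17) · r dr = 833/2.

Outer integral (in θ): ∫_{0}^{π/2} (833/2) dθ = 833π/4.

Therefore ∬_D (17) dA = 833π/4.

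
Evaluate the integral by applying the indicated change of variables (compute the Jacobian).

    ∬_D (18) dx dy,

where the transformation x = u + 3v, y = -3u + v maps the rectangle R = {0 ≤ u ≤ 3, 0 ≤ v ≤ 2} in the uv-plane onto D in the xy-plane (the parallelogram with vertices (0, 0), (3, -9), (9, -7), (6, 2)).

Compute the Jacobian determinant of (x, y) with respect to (u, v):

    ∂(x,y)/∂(u,v) = | 1  3 | = (1)(1) - (3)(-3) = 10.
                   | -3  1 |

Its absolute value is |J| = 10 (the area scaling factor).

Substituting x = u + 3v, y = -3u + v into the integrand,

    18 → 18,

so the integral becomes

    ∬_R (18) · |J| du dv = ∫_0^3 ∫_0^2 (180) dv du.

Inner (v): 360.
Outer (u): 1080.

Therefore ∬_D (18) dx dy = 1080.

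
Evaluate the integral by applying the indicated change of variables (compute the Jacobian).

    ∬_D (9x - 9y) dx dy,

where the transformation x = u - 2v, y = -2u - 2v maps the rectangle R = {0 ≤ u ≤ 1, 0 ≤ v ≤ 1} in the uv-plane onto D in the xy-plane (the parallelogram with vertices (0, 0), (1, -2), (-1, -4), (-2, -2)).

Compute the Jacobian determinant of (x, y) with respect to (u, v):

    ∂(x,y)/∂(u,v) = | 1  -2 | = (1)(-2) - (-2)(-2) = -6.
                   | -2  -2 |

Its absolute value is |J| = 6 (the area scaling factor).

Substituting x = u - 2v, y = -2u - 2v into the integrand,

    9x - 9y → 27u,

so the integral becomes

    ∬_R (27u) · |J| du dv = ∫_0^1 ∫_0^1 (162u) dv du.

Inner (v): 162u.
Outer (u): 81.

Therefore ∬_D (9x - 9y) dx dy = 81.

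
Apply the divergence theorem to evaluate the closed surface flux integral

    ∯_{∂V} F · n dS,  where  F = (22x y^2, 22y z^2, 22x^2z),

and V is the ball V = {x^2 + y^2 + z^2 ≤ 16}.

By the divergence theorem,

    ∯_{∂V} F · n dS = ∭_V (∇ · F) dV.

Compute the divergence:
    ∇ · F = ∂F_x/∂x + ∂F_y/∂y + ∂F_z/∂z = 22y^2 + 22z^2 + 22x^2 = 22x^2 + 22y^2 + 22z^2.

In spherical coordinates, x = ρ sin(φ) cos(θ), y = ρ sin(φ) sin(θ), z = ρ cos(φ), dV = ρ^2 sin(φ) dρ dφ dθ, with 0 ≤ ρ ≤ 4, 0 ≤ φ ≤ π, 0 ≤ θ ≤ 2π.

The integrand, after substitution and multiplying by the volume element, becomes (22ρ^2) · ρ^2 sin(φ), so

    ∭_V (∇·F) dV = ∫_0^{2π} ∫_0^{π} ∫_0^{4} (22ρ^2) · ρ^2 sin(φ) dρ dφ dθ.

Inner (ρ from 0 to 4): 22528sin(φ)/5.
Middle (φ from 0 to π): 45056/5.
Outer (θ from 0 to 2π): 90112π/5.

Therefore ∯_{∂V} F · n dS = 90112π/5.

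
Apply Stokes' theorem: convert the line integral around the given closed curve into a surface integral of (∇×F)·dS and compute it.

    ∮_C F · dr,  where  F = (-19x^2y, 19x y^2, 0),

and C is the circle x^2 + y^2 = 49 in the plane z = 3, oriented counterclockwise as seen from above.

Let S be the flat disk x^2 + y^2 ≤ 49 in the plane z = 3, with upward unit normal n̂ = ẑ. By Stokes' theorem,

    ∮_C F · dr = ∬_S (∇ × F) · n̂ dS = ∬_D (curl F)_z dA,

where D is the disk x^2 + y^2 ≤ 49.

Compute the curl of F = (-19x^2y, 19x y^2, 0):
    (∇ × F)_x = ∂F_z/∂y - ∂F_y/∂z = 0,
    (∇ × F)_y = ∂F_x/∂z - ∂F_z/∂x = 0,
    (∇ × F)_z = ∂F_y/∂x - ∂F_x/∂y = 19x^2 + 19y^2.

On z = 3, (curl F)_z = 19x^2 + 19y^2.

Convert to polar (x = r cos θ, y = r sin θ, dA = r dr dθ); the integrand becomes 19r^2, so

    ∬_D (curl F)_z dA = ∫_0^{2π} ∫_0^{7} (19r^2) · r dr dθ.

Inner (r from 0 to 7): 45619/4.
Outer (θ from 0 to 2π): 45619π/2.

Therefore ∮_C F · dr = 45619π/2.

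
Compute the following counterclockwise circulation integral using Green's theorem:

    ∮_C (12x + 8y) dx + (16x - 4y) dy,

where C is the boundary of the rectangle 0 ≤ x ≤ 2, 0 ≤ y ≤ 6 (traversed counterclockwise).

Green's theorem converts the closed line integral into a double integral over the enclosed region D:

    ∮_C P dx + Q dy = ∬_D (∂Q/∂x - ∂P/∂y) dA.

Here P = 12x + 8y, Q = 16x - 4y, so

    ∂Q/∂x = 16,    ∂P/∂y = 8,
    ∂Q/∂x - ∂P/∂y = 8.

D is the region 0 ≤ x ≤ 2, 0 ≤ y ≤ 6. Evaluating the double integral:

    ∬_D (8) dA = ∫_0^{2} ∫_0^{6} (8) dy dx.

Inner (y from 0 to 6): 48.
Outer (x from 0 to 2): 96.

Therefore ∮_C P dx + Q dy = 96.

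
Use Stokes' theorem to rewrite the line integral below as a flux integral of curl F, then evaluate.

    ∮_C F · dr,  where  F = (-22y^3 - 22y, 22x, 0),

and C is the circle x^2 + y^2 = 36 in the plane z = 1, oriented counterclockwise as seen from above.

Let S be the flat disk x^2 + y^2 ≤ 36 in the plane z = 1, with upward unit normal n̂ = ẑ. By Stokes' theorem,

    ∮_C F · dr = ∬_S (∇ × F) · n̂ dS = ∬_D (curl F)_z dA,

where D is the disk x^2 + y^2 ≤ 36.

Compute the curl of F = (-22y^3 - 22y, 22x, 0):
    (∇ × F)_x = ∂F_z/∂y - ∂F_y/∂z = 0,
    (∇ × F)_y = ∂F_x/∂z - ∂F_z/∂x = 0,
    (∇ × F)_z = ∂F_y/∂x - ∂F_x/∂y = 66y^2 + 44.

On z = 1, (curl F)_z = 66y^2 + 44.

Convert to polar (x = r cos θ, y = r sin θ, dA = r dr dθ); the integrand becomes 66r^2sin(θ)^2 + 44, so

    ∬_D (curl F)_z dA = ∫_0^{2π} ∫_0^{6} (66r^2sin(θ)^2 + 44) · r dr dθ.

Inner (r from 0 to 6): 21384sin(θ)^2 + 792.
Outer (θ from 0 to 2π): 22968π.

Therefore ∮_C F · dr = 22968π.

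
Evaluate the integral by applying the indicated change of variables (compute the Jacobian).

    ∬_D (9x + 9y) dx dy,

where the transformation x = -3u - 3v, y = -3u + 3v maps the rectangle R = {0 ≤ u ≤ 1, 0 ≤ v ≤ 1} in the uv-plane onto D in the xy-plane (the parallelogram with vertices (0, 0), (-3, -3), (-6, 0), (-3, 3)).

Compute the Jacobian determinant of (x, y) with respect to (u, v):

    ∂(x,y)/∂(u,v) = | -3  -3 | = (-3)(3) - (-3)(-3) = -18.
                   | -3  3 |

Its absolute value is |J| = 18 (the area scaling factor).

Substituting x = -3u - 3v, y = -3u + 3v into the integrand,

    9x + 9y → -54u,

so the integral becomes

    ∬_R (-54u) · |J| du dv = ∫_0^1 ∫_0^1 (-972u) dv du.

Inner (v): -972u.
Outer (u): -486.

Therefore ∬_D (9x + 9y) dx dy = -486.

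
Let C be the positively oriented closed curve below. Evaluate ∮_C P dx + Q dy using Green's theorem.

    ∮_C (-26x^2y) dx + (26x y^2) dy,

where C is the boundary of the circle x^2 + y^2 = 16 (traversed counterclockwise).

Green's theorem converts the closed line integral into a double integral over the enclosed region D:

    ∮_C P dx + Q dy = ∬_D (∂Q/∂x - ∂P/∂y) dA.

Here P = -26x^2y, Q = 26x y^2, so

    ∂Q/∂x = 26y^2,    ∂P/∂y = -26x^2,
    ∂Q/∂x - ∂P/∂y = 26x^2 + 26y^2.

D is the region x^2 + y^2 ≤ 16. Evaluating the double integral:

In polar coordinates (x = r cos θ, y = r sin θ, dA = r dr dθ) the integrand becomes 26r^2, so

    ∬_D (26x^2 + 26y^2) dA = ∫_0^{2π} ∫_0^{4} (26r^2) · r dr dθ.

Inner (r from 0 to 4): 1664.
Outer (θ from 0 to 2π): 3328π.

Therefore ∮_C P dx + Q dy = 3328π.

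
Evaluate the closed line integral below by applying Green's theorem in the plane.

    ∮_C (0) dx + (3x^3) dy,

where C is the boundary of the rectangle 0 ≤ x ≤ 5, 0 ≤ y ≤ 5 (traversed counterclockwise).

Green's theorem converts the closed line integral into a double integral over the enclosed region D:

    ∮_C P dx + Q dy = ∬_D (∂Q/∂x - ∂P/∂y) dA.

Here P = 0, Q = 3x^3, so

    ∂Q/∂x = 9x^2,    ∂P/∂y = 0,
    ∂Q/∂x - ∂P/∂y = 9x^2.

D is the region 0 ≤ x ≤ 5, 0 ≤ y ≤ 5. Evaluating the double integral:

    ∬_D (9x^2) dA = ∫_0^{5} ∫_0^{5} (9x^2) dy dx.

Inner (y from 0 to 5): 45x^2.
Outer (x from 0 to 5): 1875.

Therefore ∮_C P dx + Q dy = 1875.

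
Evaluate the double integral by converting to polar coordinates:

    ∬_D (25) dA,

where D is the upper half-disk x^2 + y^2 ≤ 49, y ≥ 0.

The region D is 0 ≤ r ≤ 7, 0 ≤ θ ≤ π in polar coordinates, where x = r cos(θ), y = r sin(θ), and dA = r dr dθ.

Under the substitution, the integrand becomes 25, so

    ∬_D (25) dA = ∫_{0}^{π} ∫_{0}^{7} (25) · r dr dθ.

Inner integral (in r): ∫_{0}^{7} (25) · r dr = 1225/2.

Outer integral (in θ): ∫_{0}^{π} (1225/2) dθ = 1225π/2.

Therefore ∬_D (25) dA = 1225π/2.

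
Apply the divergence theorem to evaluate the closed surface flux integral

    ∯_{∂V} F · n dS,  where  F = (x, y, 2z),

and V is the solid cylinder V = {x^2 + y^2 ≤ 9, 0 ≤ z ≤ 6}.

By the divergence theorem,

    ∯_{∂V} F · n dS = ∭_V (∇ · F) dV.

Compute the divergence:
    ∇ · F = ∂F_x/∂x + ∂F_y/∂y + ∂F_z/∂z = 1 + 1 + 2 = 4.

In cylindrical coordinates, x = r cos(θ), y = r sin(θ), z = z, dV = r dr dθ dz, with 0 ≤ r ≤ 3, 0 ≤ θ ≤ 2π, 0 ≤ z ≤ 6.

The integrand, after substitution and multiplying by the volume element, becomes (4) · r, so

    ∭_V (∇·F) dV = ∫_0^{2π} ∫_0^{3} ∫_0^{6} (4) · r dz dr dθ.

Inner (z from 0 to 6): 24r.
Middle (r from 0 to 3): 108.
Outer (θ from 0 to 2π): 216π.

Therefore ∯_{∂V} F · n dS = 216π.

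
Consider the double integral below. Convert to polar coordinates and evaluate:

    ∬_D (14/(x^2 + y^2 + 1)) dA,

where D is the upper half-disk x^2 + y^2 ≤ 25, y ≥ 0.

The region D is 0 ≤ r ≤ 5, 0 ≤ θ ≤ π in polar coordinates, where x = r cos(θ), y = r sin(θ), and dA = r dr dθ.

Under the substitution, the integrand becomes 14/(r^2 + 1), so

    ∬_D (14/(x^2 + y^2 + 1)) dA = ∫_{0}^{π} ∫_{0}^{5} (14/(r^2 + 1)) · r dr dθ.

Inner integral (in r): ∫_{0}^{5} (14/(r^2 + 1)) · r dr = log(8031810176).

Outer integral (in θ): ∫_{0}^{π} (log(8031810176)) dθ = log(8031810176^π).

Therefore ∬_D (14/(x^2 + y^2 + 1)) dA = log(8031810176^π).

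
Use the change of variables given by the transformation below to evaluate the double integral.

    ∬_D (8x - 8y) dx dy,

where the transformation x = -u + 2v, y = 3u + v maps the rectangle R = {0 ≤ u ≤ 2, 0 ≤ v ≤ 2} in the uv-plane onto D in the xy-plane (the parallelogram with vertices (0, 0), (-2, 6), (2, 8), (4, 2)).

Compute the Jacobian determinant of (x, y) with respect to (u, v):

    ∂(x,y)/∂(u,v) = | -1  2 | = (-1)(1) - (2)(3) = -7.
                   | 3  1 |

Its absolute value is |J| = 7 (the area scaling factor).

Substituting x = -u + 2v, y = 3u + v into the integrand,

    8x - 8y → -32u + 8v,

so the integral becomes

    ∬_R (-32u + 8v) · |J| du dv = ∫_0^2 ∫_0^2 (-224u + 56v) dv du.

Inner (v): 112 - 448u.
Outer (u): -672.

Therefore ∬_D (8x - 8y) dx dy = -672.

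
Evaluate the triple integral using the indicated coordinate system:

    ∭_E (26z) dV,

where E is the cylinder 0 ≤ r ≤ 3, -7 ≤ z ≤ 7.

In cylindrical coordinates, x = r cos(θ), y = r sin(θ), z = z, and dV = r dr dθ dz.

The integrand becomes 26z, so

    ∭_E (26z) dV = ∫_{0}^{2π} ∫_{0}^{3} ∫_{-7}^{7} (26z) · r dz dr dθ.

Inner (z): 0.
Middle (r from 0 to 3): 0.
Outer (θ): 0.

Therefore the triple integral equals 0.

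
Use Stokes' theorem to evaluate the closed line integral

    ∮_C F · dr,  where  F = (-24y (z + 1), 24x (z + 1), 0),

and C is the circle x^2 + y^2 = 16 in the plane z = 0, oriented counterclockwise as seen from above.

Let S be the flat disk x^2 + y^2 ≤ 16 in the plane z = 0, with upward unit normal n̂ = ẑ. By Stokes' theorem,

    ∮_C F · dr = ∬_S (∇ × F) · n̂ dS = ∬_D (curl F)_z dA,

where D is the disk x^2 + y^2 ≤ 16.

Compute the curl of F = (-24y (z + 1), 24x (z + 1), 0):
    (∇ × F)_x = ∂F_z/∂y - ∂F_y/∂z = -24x,
    (∇ × F)_y = ∂F_x/∂z - ∂F_z/∂x = -24y,
    (∇ × F)_z = ∂F_y/∂x - ∂F_x/∂y = 48z + 48.

On z = 0, (curl F)_z = 48.

Convert to polar (x = r cos θ, y = r sin θ, dA = r dr dθ); the integrand becomes 48, so

    ∬_D (curl F)_z dA = ∫_0^{2π} ∫_0^{4} (48) · r dr dθ.

Inner (r from 0 to 4): 384.
Outer (θ from 0 to 2π): 768π.

Therefore ∮_C F · dr = 768π.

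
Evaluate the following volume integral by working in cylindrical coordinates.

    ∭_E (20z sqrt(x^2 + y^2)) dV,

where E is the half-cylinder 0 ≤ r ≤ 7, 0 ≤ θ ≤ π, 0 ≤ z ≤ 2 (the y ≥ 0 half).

In cylindrical coordinates, x = r cos(θ), y = r sin(θ), z = z, and dV = r dr dθ dz.

The integrand becomes 20r z, so

    ∭_E (20z sqrt(x^2 + y^2)) dV = ∫_{0}^{π} ∫_{0}^{7} ∫_{0}^{2} (20r z) · r dz dr dθ.

Inner (z): 40r^2.
Middle (r from 0 to 7): 13720/3.
Outer (θ): 13720π/3.

Therefore the triple integral equals 13720π/3.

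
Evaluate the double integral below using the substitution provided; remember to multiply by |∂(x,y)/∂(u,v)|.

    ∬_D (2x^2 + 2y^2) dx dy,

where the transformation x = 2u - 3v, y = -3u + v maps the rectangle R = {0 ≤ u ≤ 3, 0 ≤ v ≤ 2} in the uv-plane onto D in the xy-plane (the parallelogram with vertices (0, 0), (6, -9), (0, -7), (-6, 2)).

Compute the Jacobian determinant of (x, y) with respect to (u, v):

    ∂(x,y)/∂(u,v) = | 2  -3 | = (2)(1) - (-3)(-3) = -7.
                   | -3  1 |

Its absolute value is |J| = 7 (the area scaling factor).

Substituting x = 2u - 3v, y = -3u + v into the integrand,

    2x^2 + 2y^2 → 26u^2 - 36u v + 20v^2,

so the integral becomes

    ∬_R (26u^2 - 36u v + 20v^2) · |J| du dv = ∫_0^3 ∫_0^2 (182u^2 - 252u v + 140v^2) dv du.

Inner (v): 364u^2 - 504u + 1120/3.
Outer (u): 2128.

Therefore ∬_D (2x^2 + 2y^2) dx dy = 2128.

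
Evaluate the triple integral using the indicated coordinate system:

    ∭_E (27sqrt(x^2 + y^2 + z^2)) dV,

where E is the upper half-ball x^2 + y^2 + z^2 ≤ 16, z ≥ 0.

In spherical coordinates, x = ρ sin(φ) cos(θ), y = ρ sin(φ) sin(θ), z = ρ cos(φ), and dV = ρ^2 sin(φ) dρ dφ dθ.

The integrand becomes 27ρ, so

    ∭_E (27sqrt(x^2 + y^2 + z^2)) dV = ∫_{0}^{2π} ∫_{0}^{π/2} ∫_{0}^{4} (27ρ) · ρ^2 sin(φ) dρ dφ dθ.

Inner (ρ): 1728sin(φ).
Middle (φ): 1728.
Outer (θ): 3456π.

Therefore the triple integral equals 3456π.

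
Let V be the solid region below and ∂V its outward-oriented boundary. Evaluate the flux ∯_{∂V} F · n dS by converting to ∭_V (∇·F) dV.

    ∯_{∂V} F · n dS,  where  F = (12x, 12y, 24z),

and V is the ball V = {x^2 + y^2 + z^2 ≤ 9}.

By the divergence theorem,

    ∯_{∂V} F · n dS = ∭_V (∇ · F) dV.

Compute the divergence:
    ∇ · F = ∂F_x/∂x + ∂F_y/∂y + ∂F_z/∂z = 12 + 12 + 24 = 48.

In spherical coordinates, x = ρ sin(φ) cos(θ), y = ρ sin(φ) sin(θ), z = ρ cos(φ), dV = ρ^2 sin(φ) dρ dφ dθ, with 0 ≤ ρ ≤ 3, 0 ≤ φ ≤ π, 0 ≤ θ ≤ 2π.

The integrand, after substitution and multiplying by the volume element, becomes (48) · ρ^2 sin(φ), so

    ∭_V (∇·F) dV = ∫_0^{2π} ∫_0^{π} ∫_0^{3} (48) · ρ^2 sin(φ) dρ dφ dθ.

Inner (ρ from 0 to 3): 432sin(φ).
Middle (φ from 0 to π): 864.
Outer (θ from 0 to 2π): 1728π.

Therefore ∯_{∂V} F · n dS = 1728π.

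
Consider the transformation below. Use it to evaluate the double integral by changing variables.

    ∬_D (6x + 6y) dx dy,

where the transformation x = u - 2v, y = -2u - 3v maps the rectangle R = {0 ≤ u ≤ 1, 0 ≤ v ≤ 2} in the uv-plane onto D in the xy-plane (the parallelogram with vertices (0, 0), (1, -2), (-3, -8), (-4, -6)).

Compute the Jacobian determinant of (x, y) with respect to (u, v):

    ∂(x,y)/∂(u,v) = | 1  -2 | = (1)(-3) - (-2)(-2) = -7.
                   | -2  -3 |

Its absolute value is |J| = 7 (the area scaling factor).

Substituting x = u - 2v, y = -2u - 3v into the integrand,

    6x + 6y → -6u - 30v,

so the integral becomes

    ∬_R (-6u - 30v) · |J| du dv = ∫_0^1 ∫_0^2 (-42u - 210v) dv du.

Inner (v): -84u - 420.
Outer (u): -462.

Therefore ∬_D (6x + 6y) dx dy = -462.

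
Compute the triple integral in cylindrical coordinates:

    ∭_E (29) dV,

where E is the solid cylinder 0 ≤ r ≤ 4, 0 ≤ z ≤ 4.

In cylindrical coordinates, x = r cos(θ), y = r sin(θ), z = z, and dV = r dr dθ dz.

The integrand becomes 29, so

    ∭_E (29) dV = ∫_{0}^{2π} ∫_{0}^{4} ∫_{0}^{4} (29) · r dz dr dθ.

Inner (z): 116r.
Middle (r from 0 to 4): 928.
Outer (θ): 1856π.

Therefore the triple integral equals 1856π.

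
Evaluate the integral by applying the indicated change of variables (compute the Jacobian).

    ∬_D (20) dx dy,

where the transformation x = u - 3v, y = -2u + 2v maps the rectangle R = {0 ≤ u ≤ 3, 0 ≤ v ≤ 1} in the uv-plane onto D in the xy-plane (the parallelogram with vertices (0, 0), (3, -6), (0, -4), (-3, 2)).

Compute the Jacobian determinant of (x, y) with respect to (u, v):

    ∂(x,y)/∂(u,v) = | 1  -3 | = (1)(2) - (-3)(-2) = -4.
                   | -2  2 |

Its absolute value is |J| = 4 (the area scaling factor).

Substituting x = u - 3v, y = -2u + 2v into the integrand,

    20 → 20,

so the integral becomes

    ∬_R (20) · |J| du dv = ∫_0^3 ∫_0^1 (80) dv du.

Inner (v): 80.
Outer (u): 240.

Therefore ∬_D (20) dx dy = 240.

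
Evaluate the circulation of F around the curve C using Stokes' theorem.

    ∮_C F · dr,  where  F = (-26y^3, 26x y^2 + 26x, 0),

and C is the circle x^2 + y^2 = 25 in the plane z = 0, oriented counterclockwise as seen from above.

Let S be the flat disk x^2 + y^2 ≤ 25 in the plane z = 0, with upward unit normal n̂ = ẑ. By Stokes' theorem,

    ∮_C F · dr = ∬_S (∇ × F) · n̂ dS = ∬_D (curl F)_z dA,

where D is the disk x^2 + y^2 ≤ 25.

Compute the curl of F = (-26y^3, 26x y^2 + 26x, 0):
    (∇ × F)_x = ∂F_z/∂y - ∂F_y/∂z = 0,
    (∇ × F)_y = ∂F_x/∂z - ∂F_z/∂x = 0,
    (∇ × F)_z = ∂F_y/∂x - ∂F_x/∂y = 104y^2 + 26.

On z = 0, (curl F)_z = 104y^2 + 26.

Convert to polar (x = r cos θ, y = r sin θ, dA = r dr dθ); the integrand becomes 104r^2sin(θ)^2 + 26, so

    ∬_D (curl F)_z dA = ∫_0^{2π} ∫_0^{5} (104r^2sin(θ)^2 + 26) · r dr dθ.

Inner (r from 0 to 5): 16250sin(θ)^2 + 325.
Outer (θ from 0 to 2π): 16900π.

Therefore ∮_C F · dr = 16900π.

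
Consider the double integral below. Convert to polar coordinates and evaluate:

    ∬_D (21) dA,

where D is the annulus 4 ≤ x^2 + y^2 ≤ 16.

The region D is 2 ≤ r ≤ 4, 0 ≤ θ ≤ 2π in polar coordinates, where x = r cos(θ), y = r sin(θ), and dA = r dr dθ.

Under the substitution, the integrand becomes 21, so

    ∬_D (21) dA = ∫_{0}^{2π} ∫_{2}^{4} (21) · r dr dθ.

Inner integral (in r): ∫_{2}^{4} (21) · r dr = 126.

Outer integral (in θ): ∫_{0}^{2π} (126) dθ = 252π.

Therefore ∬_D (21) dA = 252π.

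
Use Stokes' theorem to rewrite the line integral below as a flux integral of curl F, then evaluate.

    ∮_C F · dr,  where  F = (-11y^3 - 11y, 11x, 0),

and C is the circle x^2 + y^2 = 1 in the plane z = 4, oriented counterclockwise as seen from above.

Let S be the flat disk x^2 + y^2 ≤ 1 in the plane z = 4, with upward unit normal n̂ = ẑ. By Stokes' theorem,

    ∮_C F · dr = ∬_S (∇ × F) · n̂ dS = ∬_D (curl F)_z dA,

where D is the disk x^2 + y^2 ≤ 1.

Compute the curl of F = (-11y^3 - 11y, 11x, 0):
    (∇ × F)_x = ∂F_z/∂y - ∂F_y/∂z = 0,
    (∇ × F)_y = ∂F_x/∂z - ∂F_z/∂x = 0,
    (∇ × F)_z = ∂F_y/∂x - ∂F_x/∂y = 33y^2 + 22.

On z = 4, (curl F)_z = 33y^2 + 22.

Convert to polar (x = r cos θ, y = r sin θ, dA = r dr dθ); the integrand becomes 33r^2sin(θ)^2 + 22, so

    ∬_D (curl F)_z dA = ∫_0^{2π} ∫_0^{1} (33r^2sin(θ)^2 + 22) · r dr dθ.

Inner (r from 0 to 1): 33sin(θ)^2/4 + 11.
Outer (θ from 0 to 2π): 121π/4.

Therefore ∮_C F · dr = 121π/4.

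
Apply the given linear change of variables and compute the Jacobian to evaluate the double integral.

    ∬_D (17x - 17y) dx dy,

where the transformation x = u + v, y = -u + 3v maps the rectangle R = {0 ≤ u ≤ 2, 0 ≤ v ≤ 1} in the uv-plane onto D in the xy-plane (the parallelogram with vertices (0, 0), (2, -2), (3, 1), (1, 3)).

Compute the Jacobian determinant of (x, y) with respect to (u, v):

    ∂(x,y)/∂(u,v) = | 1  1 | = (1)(3) - (1)(-1) = 4.
                   | -1  3 |

Its absolute value is |J| = 4 (the area scaling factor).

Substituting x = u + v, y = -u + 3v into the integrand,

    17x - 17y → 34u - 34v,

so the integral becomes

    ∬_R (34u - 34v) · |J| du dv = ∫_0^2 ∫_0^1 (136u - 136v) dv du.

Inner (v): 136u - 68.
Outer (u): 136.

Therefore ∬_D (17x - 17y) dx dy = 136.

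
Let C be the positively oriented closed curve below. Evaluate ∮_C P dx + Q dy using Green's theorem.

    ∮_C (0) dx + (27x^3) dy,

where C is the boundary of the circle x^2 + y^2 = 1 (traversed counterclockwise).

Green's theorem converts the closed line integral into a double integral over the enclosed region D:

    ∮_C P dx + Q dy = ∬_D (∂Q/∂x - ∂P/∂y) dA.

Here P = 0, Q = 27x^3, so

    ∂Q/∂x = 81x^2,    ∂P/∂y = 0,
    ∂Q/∂x - ∂P/∂y = 81x^2.

D is the region x^2 + y^2 ≤ 1. Evaluating the double integral:

In polar coordinates (x = r cos θ, y = r sin θ, dA = r dr dθ) the integrand becomes 81r^2cos(θ)^2, so

    ∬_D (81x^2) dA = ∫_0^{2π} ∫_0^{1} (81r^2cos(θ)^2) · r dr dθ.

Inner (r from 0 to 1): 81cos(θ)^2/4.
Outer (θ from 0 to 2π): 81π/4.

Therefore ∮_C P dx + Q dy = 81π/4.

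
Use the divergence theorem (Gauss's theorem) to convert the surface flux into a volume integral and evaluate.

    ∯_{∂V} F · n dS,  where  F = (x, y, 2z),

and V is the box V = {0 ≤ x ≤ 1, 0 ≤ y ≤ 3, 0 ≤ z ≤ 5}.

By the divergence theorem,

    ∯_{∂V} F · n dS = ∭_V (∇ · F) dV.

Compute the divergence:
    ∇ · F = ∂F_x/∂x + ∂F_y/∂y + ∂F_z/∂z = 1 + 1 + 2 = 4.

V is a rectangular box, so dV = dx dy dz with 0 ≤ x ≤ 1, 0 ≤ y ≤ 3, 0 ≤ z ≤ 5.

Integrate (4) over V as an iterated integral:

    ∭_V (∇·F) dV = ∫_0^{1} ∫_0^{3} ∫_0^{5} (4) dz dy dx.

Inner (z from 0 to 5): 20.
Middle (y from 0 to 3): 60.
Outer (x from 0 to 1): 60.

Therefore ∯_{∂V} F · n dS = 60.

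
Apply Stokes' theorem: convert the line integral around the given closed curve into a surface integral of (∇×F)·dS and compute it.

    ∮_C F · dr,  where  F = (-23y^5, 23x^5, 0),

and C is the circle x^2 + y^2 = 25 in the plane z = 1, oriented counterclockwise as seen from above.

Let S be the flat disk x^2 + y^2 ≤ 25 in the plane z = 1, with upward unit normal n̂ = ẑ. By Stokes' theorem,

    ∮_C F · dr = ∬_S (∇ × F) · n̂ dS = ∬_D (curl F)_z dA,

where D is the disk x^2 + y^2 ≤ 25.

Compute the curl of F = (-23y^5, 23x^5, 0):
    (∇ × F)_x = ∂F_z/∂y - ∂F_y/∂z = 0,
    (∇ × F)_y = ∂F_x/∂z - ∂F_z/∂x = 0,
    (∇ × F)_z = ∂F_y/∂x - ∂F_x/∂y = 115x^4 + 115y^4.

On z = 1, (curl F)_z = 115x^4 + 115y^4.

Convert to polar (x = r cos θ, y = r sin θ, dA = r dr dθ); the integrand becomes 115r^4(sin(θ)^4 + cos(θ)^4), so

    ∬_D (curl F)_z dA = ∫_0^{2π} ∫_0^{5} (115r^4(sin(θ)^4 + cos(θ)^4)) · r dr dθ.

Inner (r from 0 to 5): 1796875sin(θ)^4/6 + 1796875cos(θ)^4/6.
Outer (θ from 0 to 2π): 1796875π/4.

Therefore ∮_C F · dr = 1796875π/4.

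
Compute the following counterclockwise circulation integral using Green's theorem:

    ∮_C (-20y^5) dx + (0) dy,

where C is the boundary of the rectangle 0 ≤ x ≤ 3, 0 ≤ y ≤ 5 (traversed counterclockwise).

Green's theorem converts the closed line integral into a double integral over the enclosed region D:

    ∮_C P dx + Q dy = ∬_D (∂Q/∂x - ∂P/∂y) dA.

Here P = -20y^5, Q = 0, so

    ∂Q/∂x = 0,    ∂P/∂y = -100y^4,
    ∂Q/∂x - ∂P/∂y = 100y^4.

D is the region 0 ≤ x ≤ 3, 0 ≤ y ≤ 5. Evaluating the double integral:

    ∬_D (100y^4) dA = ∫_0^{3} ∫_0^{5} (100y^4) dy dx.

Inner (y from 0 to 5): 62500.
Outer (x from 0 to 3): 187500.

Therefore ∮_C P dx + Q dy = 187500.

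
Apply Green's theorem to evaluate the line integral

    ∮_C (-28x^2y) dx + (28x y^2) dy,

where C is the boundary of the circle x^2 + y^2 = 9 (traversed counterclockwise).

Green's theorem converts the closed line integral into a double integral over the enclosed region D:

    ∮_C P dx + Q dy = ∬_D (∂Q/∂x - ∂P/∂y) dA.

Here P = -28x^2y, Q = 28x y^2, so

    ∂Q/∂x = 28y^2,    ∂P/∂y = -28x^2,
    ∂Q/∂x - ∂P/∂y = 28x^2 + 28y^2.

D is the region x^2 + y^2 ≤ 9. Evaluating the double integral:

In polar coordinates (x = r cos θ, y = r sin θ, dA = r dr dθ) the integrand becomes 28r^2, so

    ∬_D (28x^2 + 28y^2) dA = ∫_0^{2π} ∫_0^{3} (28r^2) · r dr dθ.

Inner (r from 0 to 3): 567.
Outer (θ from 0 to 2π): 1134π.

Therefore ∮_C P dx + Q dy = 1134π.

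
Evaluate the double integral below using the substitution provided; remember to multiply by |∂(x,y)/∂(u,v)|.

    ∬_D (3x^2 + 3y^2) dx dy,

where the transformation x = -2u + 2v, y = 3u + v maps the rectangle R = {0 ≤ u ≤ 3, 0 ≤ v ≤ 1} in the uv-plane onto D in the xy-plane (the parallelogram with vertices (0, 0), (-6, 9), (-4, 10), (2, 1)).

Compute the Jacobian determinant of (x, y) with respect to (u, v):

    ∂(x,y)/∂(u,v) = | -2  2 | = (-2)(1) - (2)(3) = -8.
                   | 3  1 |

Its absolute value is |J| = 8 (the area scaling factor).

Substituting x = -2u + 2v, y = 3u + v into the integrand,

    3x^2 + 3y^2 → 39u^2 - 6u v + 15v^2,

so the integral becomes

    ∬_R (39u^2 - 6u v + 15v^2) · |J| du dv = ∫_0^3 ∫_0^1 (312u^2 - 48u v + 120v^2) dv du.

Inner (v): 312u^2 - 24u + 40.
Outer (u): 2820.

Therefore ∬_D (3x^2 + 3y^2) dx dy = 2820.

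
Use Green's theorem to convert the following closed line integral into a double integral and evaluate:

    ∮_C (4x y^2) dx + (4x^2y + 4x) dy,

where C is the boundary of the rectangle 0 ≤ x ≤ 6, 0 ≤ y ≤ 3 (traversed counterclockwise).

Green's theorem converts the closed line integral into a double integral over the enclosed region D:

    ∮_C P dx + Q dy = ∬_D (∂Q/∂x - ∂P/∂y) dA.

Here P = 4x y^2, Q = 4x^2y + 4x, so

    ∂Q/∂x = 8x y + 4,    ∂P/∂y = 8x y,
    ∂Q/∂x - ∂P/∂y = 4.

D is the region 0 ≤ x ≤ 6, 0 ≤ y ≤ 3. Evaluating the double integral:

    ∬_D (4) dA = ∫_0^{6} ∫_0^{3} (4) dy dx.

Inner (y from 0 to 3): 12.
Outer (x from 0 to 6): 72.

Therefore ∮_C P dx + Q dy = 72.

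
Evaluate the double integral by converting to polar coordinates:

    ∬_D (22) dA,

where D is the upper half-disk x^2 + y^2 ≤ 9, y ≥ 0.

The region D is 0 ≤ r ≤ 3, 0 ≤ θ ≤ π in polar coordinates, where x = r cos(θ), y = r sin(θ), and dA = r dr dθ.

Under the substitution, the integrand becomes 22, so

    ∬_D (22) dA = ∫_{0}^{π} ∫_{0}^{3} (22) · r dr dθ.

Inner integral (in r): ∫_{0}^{3} (22) · r dr = 99.

Outer integral (in θ): ∫_{0}^{π} (99) dθ = 99π.

Therefore ∬_D (22) dA = 99π.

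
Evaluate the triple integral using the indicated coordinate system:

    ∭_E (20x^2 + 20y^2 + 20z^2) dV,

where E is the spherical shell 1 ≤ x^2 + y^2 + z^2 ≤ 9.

In spherical coordinates, x = ρ sin(φ) cos(θ), y = ρ sin(φ) sin(θ), z = ρ cos(φ), and dV = ρ^2 sin(φ) dρ dφ dθ.

The integrand becomes 20ρ^2, so

    ∭_E (20x^2 + 20y^2 + 20z^2) dV = ∫_{0}^{2π} ∫_{0}^{π} ∫_{1}^{3} (20ρ^2) · ρ^2 sin(φ) dρ dφ dθ.

Inner (ρ): 968sin(φ).
Middle (φ): 1936.
Outer (θ): 3872π.

Therefore the triple integral equals 3872π.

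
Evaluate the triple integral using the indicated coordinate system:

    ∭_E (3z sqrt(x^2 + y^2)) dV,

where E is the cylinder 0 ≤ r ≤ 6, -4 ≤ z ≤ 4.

In cylindrical coordinates, x = r cos(θ), y = r sin(θ), z = z, and dV = r dr dθ dz.

The integrand becomes 3r z, so

    ∭_E (3z sqrt(x^2 + y^2)) dV = ∫_{0}^{2π} ∫_{0}^{6} ∫_{-4}^{4} (3r z) · r dz dr dθ.

Inner (z): 0.
Middle (r from 0 to 6): 0.
Outer (θ): 0.

Therefore the triple integral equals 0.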